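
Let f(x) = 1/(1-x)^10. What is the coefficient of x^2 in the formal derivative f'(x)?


Differentiate: d/dx [ 1/(1-x)^r ] = r / (1-x)^(r+1).
Here r = 10, so f'(x) = 10 / (1-x)^11.
The expansion of 1/(1-x)^(r+1) has coefficient of x^n equal to C(n+r, r).
So the coefficient of x^2 in f'(x) is
10 * C(12, 10) = 10 * 66 = 660

660


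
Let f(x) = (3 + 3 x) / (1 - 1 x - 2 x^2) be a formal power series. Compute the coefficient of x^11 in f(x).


Write f(x) = sum_{k>=0} a_k x^k. Multiplying both sides by 1 - 1 x - 2 x^2 gives
(1 - 1 x - 2 x^2) sum_{k>=0} a_k x^k = 3 + 3 x.
Matching coefficients:
 x^0: a_0 = 3
 x^1: a_1 - 1 a_0 = 3  =>  a_1 = 1*3 + 3 = 6
 x^k (k >= 2): a_k = 1 a_{k-1} + 2 a_{k-2}.
Iterating: a_2 = 12, a_3 = 24, a_4 = 48, a_5 = 96, a_6 = 192, a_7 = 384, a_8 = 768, a_9 = 1536, a_10 = 3072, a_11 = 6144.
So the coefficient of x^11 is 6144.

6144


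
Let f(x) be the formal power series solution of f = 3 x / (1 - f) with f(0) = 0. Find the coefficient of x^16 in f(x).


Apply Lagrange inversion: f = 3 x * phi(f) with phi(t) = 1/(1 - t), so
[x^n] f = 3^n * (1/n) [t^(n-1)] phi(t)^n = 3^n * (1/n) [t^(n-1)] (1 - t)^(-n) = 3^n * (1/n) C(2n - 2, n - 1) = 3^n * C_{n-1}.
For n = 16: C_15 = C(30, 15) / 16 = 155117520/16 = 9694845.
With the 3^16 = 43046721 factor, the coefficient is 43046721 * 9694845 = 417331287853245.

417331287853245


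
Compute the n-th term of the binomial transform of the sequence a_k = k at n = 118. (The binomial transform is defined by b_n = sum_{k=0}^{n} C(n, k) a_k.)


With a_k = k, b_n = sum_{k=0}^{n} C(n, k) k. Using k * C(n, k) = n * C(n-1, k-1) gives b_n = n * sum_{k>=1} C(n-1, k-1) = n * 2^(n-1).
For n = 118: 118 * 2^117 = 118 * 166153499473114484112975882535043072 = 19606112937827509125331154139135082496.

19606112937827509125331154139135082496


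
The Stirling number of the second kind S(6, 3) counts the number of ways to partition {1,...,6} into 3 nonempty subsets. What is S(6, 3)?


Using the explicit formula S(n,k) = (1/k!) sum_{j=0}^{k} (-1)^(k-j) C(k,j) j^n:
S(6, 3) = 90
Equivalently, S(n,k) is n! times the coefficient of x^n in the EGF (e^x - 1)^k / k!.

90


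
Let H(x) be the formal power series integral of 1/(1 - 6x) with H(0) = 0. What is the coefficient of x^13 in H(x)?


1/(1 - 6x) = sum_{k>=0} 6^k x^k. Integrating termwise with H(0) = 0:
H(x) = sum_{k>=0} 6^k x^(k+1) / (k+1) = sum_{m>=1} 6^(m-1) x^m / m.
For m = 13: 6^12/13 = 2176782336/13 = 2176782336/13.

2176782336/13


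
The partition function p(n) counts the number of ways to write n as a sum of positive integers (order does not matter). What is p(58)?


Using the generating function prod_{k>=1} 1/(1-x^k), we compute p(58).
By dynamic programming over parts 1 through 58:
p(58) = 715220

715220


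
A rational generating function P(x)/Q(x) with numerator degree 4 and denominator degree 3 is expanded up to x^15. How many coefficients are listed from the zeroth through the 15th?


Expanding up to x^15 gives the coefficients for x^0, x^1, ..., x^15.
That is 15 + 1 = 16 coefficients in total.

16


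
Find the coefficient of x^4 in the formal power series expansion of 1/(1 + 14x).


Write 1/(1 + c x) = 1/(1 - (-c) x) and apply the geometric-series identity
1/(1 - y) = sum_{k>=0} y^k to get 1/(1 + c x) = sum_{k>=0} (-c)^k x^k.
So the coefficient of x^k is (-c)^k = (-1)^k * c^k.
Here c = 14 and k = 4:
(-14)^4 = 1 * 38416 = 38416

38416


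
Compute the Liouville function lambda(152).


The Liouville function is lambda(k) = (-1)^Omega(k), where Omega(k) counts the prime factors of k with multiplicity.
Factoring: 152 = 2 * 2 * 2 * 19, so Omega(152) = 4.
lambda(152) = (-1)^4 = 1.

1


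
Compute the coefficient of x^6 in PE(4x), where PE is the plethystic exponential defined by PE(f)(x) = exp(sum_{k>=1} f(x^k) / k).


With f(x) = 4x, the exponent is sum_{k>=1} 4 x^k / k = 4 * (-ln(1 - x)). Exponentiating:
PE(4x) = exp(-4 ln(1 - x)) = 1/(1 - x)^4.
By the negative binomial expansion, [x^n] 1/(1 - x)^4 = C(n + 3, 3).
For n = 6: C(9, 3) = 84.

84


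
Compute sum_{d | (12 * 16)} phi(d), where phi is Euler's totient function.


First, 12 * 16 = 192. One classical identity is sum_{d | n} phi(d) = n (each k in [1, n] has a unique gcd with n, and among the k's with gcd(k, n) = n/d there are phi(d) of them). So the sum equals 192. We also verify directly:
Divisors of 192: 1, 2, 3, 4, 6, 8, 12, 16, 24, 32, 48, 64, 96, 192.
phi values: 1, 1, 2, 2, 2, 4, 4, 8, 8, 16, 16, 32, 32, 64.
Sum = 192.

192


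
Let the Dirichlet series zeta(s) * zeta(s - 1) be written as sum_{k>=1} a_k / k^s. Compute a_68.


Convolution gives a_k = sum_{d | k} d * 1 = sum_{d | k} d = sigma(k), the sum of positive divisors of k.
For k = 68, the divisors are 1, 2, 4, 17, 34, 68, so
sigma(68) = 1 + 2 + 4 + 17 + 34 + 68 = 126.

126


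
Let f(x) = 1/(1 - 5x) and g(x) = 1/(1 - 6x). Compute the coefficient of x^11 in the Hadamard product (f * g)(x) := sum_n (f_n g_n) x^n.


f has coefficients f_k = 5^k and g has coefficients g_k = 6^k, so the Hadamard product has coefficient (f*g)_k = 5^k * 6^k = 30^k.
For k = 11: 30^11 = 17714700000000000.

17714700000000000


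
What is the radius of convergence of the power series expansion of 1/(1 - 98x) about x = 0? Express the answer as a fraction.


Expanding 1/(1 - 98x) = sum_{k>=0} 98^k x^k, the series converges when |98x| < 1, i.e., |x| < 1/98.
So the radius of convergence is 1/98 = 1/98.

1/98


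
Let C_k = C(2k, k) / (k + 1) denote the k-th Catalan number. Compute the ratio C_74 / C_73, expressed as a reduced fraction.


Using C_k = (2k)! / (k! (k+1)!), the ratio C_{k+1}/C_k simplifies to
C_{k+1}/C_k = [(2k+2)! / ((k+1)! (k+2)!)] * [k! (k+1)! / (2k)!]
 = (2k+2)(2k+1) / ((k+1)(k+2)) = 2(2k+1) / (k+2).
For k = 73: 2(2*73 + 1) / (73 + 2) = 294/75 = 98/25.

98/25


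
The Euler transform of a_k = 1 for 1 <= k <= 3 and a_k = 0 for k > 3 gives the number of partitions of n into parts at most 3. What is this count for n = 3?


Partitions of 3 into parts at most 3:
Using generating function (1-x)^(-1)(1-x^2)^(-1)(1-x^3)^(-1),
the coefficient of x^3 = 3

3


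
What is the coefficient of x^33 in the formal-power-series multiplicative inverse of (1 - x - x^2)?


Let the inverse be f(x) = sum_{k>=0} a_k x^k. From f(x) * (1 - x - x^2) = 1 and matching coefficients:
 x^0: a_0 = 1.
 x^1: a_1 - a_0 = 0, so a_1 = 1.
 x^k (k >= 2): a_k - a_{k-1} - a_{k-2} = 0, i.e. a_k = a_{k-1} + a_{k-2}.
This is the Fibonacci-type recurrence shifted so that a_0 = a_1 = 1.
Iterating: a_0=1, a_1=1, a_2=2, a_3=3, a_4=5, a_5=8, a_6=13, a_7=21, a_8=34, a_9=55, ...
a_33 = 5702887.

5702887


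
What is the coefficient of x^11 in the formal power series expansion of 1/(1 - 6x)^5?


The general identity 1/(1 - c x)^r = sum_{k>=0} c^k C(k + r - 1, r - 1) x^k follows by substituting y = c x into 1/(1 - y)^r = sum_{k>=0} C(k + r - 1, r - 1) y^k.
For c = 6, r = 5, k = 11:
6^11 * C(15, 4) = 362797056 * 1365 = 495217981440.

495217981440


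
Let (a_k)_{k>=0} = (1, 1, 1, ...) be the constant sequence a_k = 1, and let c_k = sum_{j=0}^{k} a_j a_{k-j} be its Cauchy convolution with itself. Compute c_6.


Since a_j = 1 for all j >= 0, the convolution sum becomes
c_k = sum_{j=0}^{k} 1 * 1 = 1 * (k + 1).
Equivalently, the generating function of (a_k) is 1/(1 - x) and its square is 1/(1 - x)^2 = sum_{k>=0} 1(k + 1) x^k.
For k = 6: 1 * 7 = 7.

7


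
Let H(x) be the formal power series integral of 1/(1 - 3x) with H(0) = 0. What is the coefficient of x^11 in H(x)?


1/(1 - 3x) = sum_{k>=0} 3^k x^k. Integrating termwise with H(0) = 0:
H(x) = sum_{k>=0} 3^k x^(k+1) / (k+1) = sum_{m>=1} 3^(m-1) x^m / m.
For m = 11: 3^10/11 = 59049/11 = 59049/11.

59049/11


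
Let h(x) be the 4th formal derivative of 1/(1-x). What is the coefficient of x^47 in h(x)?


Differentiating 4 times: d^4/dx^4 [1/(1-x)] = 4!/(1-x)^5.
The expansion 1/(1-x)^5 = sum_{k>=0} C(k+4, 4) x^k, so the coefficient of x^n in 4!/(1-x)^5 is 4! * C(n+4, 4).
For n = 47: 24 * C(51, 4) = 24 * 249900 = 5997600

5997600


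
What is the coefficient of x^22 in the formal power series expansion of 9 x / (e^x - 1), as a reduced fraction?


The exponential generating function for Bernoulli numbers is
x / (e^x - 1) = sum_{k>=0} B_k x^k / k!.
So the coefficient of x^22 in 9 x / (e^x - 1) is 9 B_22 / 22!.
Computing: B_22 = 854513/138, 22! = 1124000727777607680000, giving
9 * 854513/138 / 1124000727777607680000 = 77683/1566788893265756160000.

77683/1566788893265756160000


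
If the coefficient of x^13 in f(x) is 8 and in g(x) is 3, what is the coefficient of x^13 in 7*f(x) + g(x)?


Scalar multiplication scales coefficients: 7 * 8 = 56.
Then add the g coefficient: 56 + 3
= 59

59


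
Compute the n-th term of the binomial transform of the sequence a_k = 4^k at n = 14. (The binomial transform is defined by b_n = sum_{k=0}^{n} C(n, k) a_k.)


With a_k = 4^k, b_n = sum_{k=0}^{n} C(n, k) 4^k = (1 + 4)^n by the binomial theorem.
For n = 14: (1 + 4)^14 = 5^14 = 6103515625.

6103515625


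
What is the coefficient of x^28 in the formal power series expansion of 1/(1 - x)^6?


The negative binomial / multiset identity is
1/(1 - x)^r = sum_{k>=0} C(k + r - 1, r - 1) x^k.
Here r = 6 and k = 28, so the coefficient is
C(28 + 5, 5) = C(33, 5)
= 237336

237336


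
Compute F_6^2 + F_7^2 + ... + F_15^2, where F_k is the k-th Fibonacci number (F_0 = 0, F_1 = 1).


There is a standard identity sum_{k=0}^{N} F_k^2 = F_N * F_{N+1} (proved inductively from the telescoping relation F_k^2 = F_k F_{k+1} - F_{k-1} F_k). Then
sum_{k=6}^{15} F_k^2 = F_15 F_16 - F_5 F_6.
Computing: F_15 = 610, F_16 = 987, F_5 = 5, F_6 = 8.
Sum = 610 * 987 - 5 * 8 = 602030.

602030


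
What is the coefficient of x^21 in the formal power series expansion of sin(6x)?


The Maclaurin series is sin(t) = sum_{k>=0} (-1)^k t^(2k+1) / (2k+1)!, so substituting t = 6x, only odd powers of x are nonzero, with coefficient of x^(2k+1) equal to (-1)^k 6^(2k+1) / (2k+1)!.
Write 21 = 2*10 + 1, giving the coefficient (-1)^10 * 6^21 / 21! = 21936950640377856/51090942171709440000 = 4251528/9901766875.

4251528/9901766875


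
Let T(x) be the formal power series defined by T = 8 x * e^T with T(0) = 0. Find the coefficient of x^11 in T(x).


Apply the Lagrange inversion formula: if T = 8 x * phi(T) with phi(t) = e^t, then
[x^n] T = 8^n * (1/n) [t^(n-1)] phi(t)^n = 8^n * (1/n) [t^(n-1)] e^(n t) = 8^n * (1/n) * n^(n-1) / (n-1)! = 8^n * n^(n-1) / n!.
When c = 1 this is the Cayley count of rooted labeled trees on n vertices, divided by n!.
For n = 11: 8^11 * 11^10 / 11! = 8589934592 * 25937424601/39916800 = 79119595457216512/14175.

79119595457216512/14175


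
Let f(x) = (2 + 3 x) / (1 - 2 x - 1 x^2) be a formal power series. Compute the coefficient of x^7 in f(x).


Write f(x) = sum_{k>=0} a_k x^k. Multiplying both sides by 1 - 2 x - 1 x^2 gives
(1 - 2 x - 1 x^2) sum_{k>=0} a_k x^k = 2 + 3 x.
Matching coefficients:
 x^0: a_0 = 2
 x^1: a_1 - 2 a_0 = 3  =>  a_1 = 2*2 + 3 = 7
 x^k (k >= 2): a_k = 2 a_{k-1} + 1 a_{k-2}.
Iterating: a_2 = 16, a_3 = 39, a_4 = 94, a_5 = 227, a_6 = 548, a_7 = 1323.
So the coefficient of x^7 is 1323.

1323


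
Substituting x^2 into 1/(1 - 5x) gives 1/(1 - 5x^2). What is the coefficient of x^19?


Since 1/(1 - 5x^2) only has even powers of x,
the coefficient of x^19 (odd) is 0.

0


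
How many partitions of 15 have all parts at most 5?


Using the generating function (1-x)^(-1)(1-x^2)^(-1)...(1-x^5)^(-1),
the coefficient of x^15 counts these restricted partitions.
Result = 84

84


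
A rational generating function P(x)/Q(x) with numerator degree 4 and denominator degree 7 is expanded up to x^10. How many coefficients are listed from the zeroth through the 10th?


Expanding up to x^10 gives the coefficients for x^0, x^1, ..., x^10.
That is 10 + 1 = 11 coefficients in total.

11


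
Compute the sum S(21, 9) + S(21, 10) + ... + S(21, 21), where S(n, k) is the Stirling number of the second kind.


By definition, S(n, k) counts partitions of an n-set into exactly k nonempty blocks.
Computing row n = 21 for k = 9..21:
S(21, k): 123272476465204, 71187132291275, 26826851689001, 6833042030178, 1204909218331, 149304004500, 13087462580, 809944464, 34952799, 1023435, 19285, 210, 1
Sum = 229487649101263.

229487649101263


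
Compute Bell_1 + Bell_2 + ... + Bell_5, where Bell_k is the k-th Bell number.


Recall Bell_k counts set partitions of a k-set (with Bell_0 = 1 by convention).
Bell_1 through Bell_5: 1, 2, 5, 15, 52
Sum = 1 + 2 + 5 + 15 + 52 = 75.

75


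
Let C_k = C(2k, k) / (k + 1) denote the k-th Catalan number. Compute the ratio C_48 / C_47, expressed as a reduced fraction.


Using C_k = (2k)! / (k! (k+1)!), the ratio C_{k+1}/C_k simplifies to
C_{k+1}/C_k = [(2k+2)! / ((k+1)! (k+2)!)] * [k! (k+1)! / (2k)!]
 = (2k+2)(2k+1) / ((k+1)(k+2)) = 2(2k+1) / (k+2).
For k = 47: 2(2*47 + 1) / (47 + 2) = 190/49 = 190/49.

190/49


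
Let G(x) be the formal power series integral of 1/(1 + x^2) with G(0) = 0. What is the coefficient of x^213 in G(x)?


1/(1 + x^2) = sum_{j>=0} (-1)^j x^(2j). Integrating termwise with G(0) = 0:
G(x) = sum_{j>=0} (-1)^j x^(2j+1) / (2j+1) = arctan(x).
Only odd powers are nonzero. For x^213 write 213 = 2*106 + 1, giving
(-1)^106 / 213 = 1/213 = 1/213.

1/213


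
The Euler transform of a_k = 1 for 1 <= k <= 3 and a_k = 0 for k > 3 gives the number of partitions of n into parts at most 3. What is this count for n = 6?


Partitions of 6 into parts at most 3:
Using generating function (1-x)^(-1)(1-x^2)^(-1)(1-x^3)^(-1),
the coefficient of x^6 = 7

7


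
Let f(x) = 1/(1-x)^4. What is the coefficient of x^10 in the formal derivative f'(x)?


Differentiate: d/dx [ 1/(1-x)^r ] = r / (1-x)^(r+1).
Here r = 4, so f'(x) = 4 / (1-x)^5.
The expansion of 1/(1-x)^(r+1) has coefficient of x^n equal to C(n+r, r).
So the coefficient of x^10 in f'(x) is
4 * C(14, 4) = 4 * 1001 = 4004

4004


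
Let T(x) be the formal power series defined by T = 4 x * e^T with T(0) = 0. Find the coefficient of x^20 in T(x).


Apply the Lagrange inversion formula: if T = 4 x * phi(T) with phi(t) = e^t, then
[x^n] T = 4^n * (1/n) [t^(n-1)] phi(t)^n = 4^n * (1/n) [t^(n-1)] e^(n t) = 4^n * (1/n) * n^(n-1) / (n-1)! = 4^n * n^(n-1) / n!.
When c = 1 this is the Cayley count of rooted labeled trees on n vertices, divided by n!.
For n = 20: 4^20 * 20^19 / 20! = 1099511627776 * 5242880000000000000000000/2432902008176640000 = 35184372088832000000000000000/14849255421.

35184372088832000000000000000/14849255421


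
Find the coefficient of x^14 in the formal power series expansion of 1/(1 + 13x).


Write 1/(1 + c x) = 1/(1 - (-c) x) and apply the geometric-series identity
1/(1 - y) = sum_{k>=0} y^k to get 1/(1 + c x) = sum_{k>=0} (-c)^k x^k.
So the coefficient of x^k is (-c)^k = (-1)^k * c^k.
Here c = 13 and k = 14:
(-13)^14 = 1 * 3937376385699289 = 3937376385699289

3937376385699289


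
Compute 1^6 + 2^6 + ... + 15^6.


This power sum has a closed form given by Faulhaber's formula
sum_{k=1}^{m} k^p = (1 / (p + 1)) * sum_{j=0}^{p} C(p + 1, j) B_j m^(p + 1 - j),
but for small m direct computation is fastest:
1 + 64 + 729 + 4096 + 15625 + 46656 + 117649 + 262144 + 531441 + 1000000 + 1771561 + 2985984 + 4826809 + 7529536 + 11390625 = 30482920.

30482920


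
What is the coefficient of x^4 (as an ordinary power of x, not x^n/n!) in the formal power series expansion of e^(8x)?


The exponential series is e^y = sum_{k>=0} y^k / k!. Substituting y = 8x gives
e^(8x) = sum_{k>=0} 8^k x^k / k!.
So the coefficient of x^n is a^n/n! with a = 8, n = 4:
8^4 / 4! = 4096/24 = 512/3

512/3


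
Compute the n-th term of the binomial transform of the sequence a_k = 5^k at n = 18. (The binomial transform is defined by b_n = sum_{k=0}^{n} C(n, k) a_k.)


With a_k = 5^k, b_n = sum_{k=0}^{n} C(n, k) 5^k = (1 + 5)^n by the binomial theorem.
For n = 18: (1 + 5)^18 = 6^18 = 101559956668416.

101559956668416


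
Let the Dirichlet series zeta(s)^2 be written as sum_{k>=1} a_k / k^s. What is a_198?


The Dirichlet convolution of the constant function 1 with itself gives (1 * 1)(k) = sum_{d | k} 1 = d(k), the number of positive divisors of k.
Since zeta(s) = sum_{k>=1} 1/k^s, we have zeta(s)^2 = sum_{k>=1} d(k)/k^s, so a_k = d(k).
For k = 198: the divisors are 1, 2, 3, 6, 9, 11, 18, 22, 33, 66, 99, 198.
Count = 12.

12


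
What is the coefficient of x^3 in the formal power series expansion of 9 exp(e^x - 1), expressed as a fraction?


exp(e^x - 1) is the exponential generating function for the Bell numbers Bell_k: exp(e^x - 1) = sum_{k>=0} Bell_k x^k / k!.
So the coefficient of x^3 in 9 exp(e^x - 1) is 9 Bell_3 / 3!.
Computing: Bell_3 = 5 and 3! = 6, giving
9 * 5/6 = 15/2.

15/2


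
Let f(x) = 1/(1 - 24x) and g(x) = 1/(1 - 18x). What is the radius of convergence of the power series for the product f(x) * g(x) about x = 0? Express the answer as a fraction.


The radius of 1/(1 - 24x) is 1/24 (nearest singularity at x = 1/24), and the radius of 1/(1 - 18x) is 1/18.
The product f(x)*g(x) = 1/((1 - 24x)(1 - 18x)) has singularities at both 1/24 and 1/18, so its radius of convergence is the distance to the nearest one:
min(1/24, 1/18) = 1/24.

1/24


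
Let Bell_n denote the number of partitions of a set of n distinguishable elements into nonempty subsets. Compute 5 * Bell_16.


Bell_16 can be computed from the Bell triangle or from Dobinski's identity Bell_n = (1/e) * sum_{k>=0} k^n / k!.
Computing Bell_16 = 10480142147.
Then 5 * 10480142147 = 52400710735.

52400710735


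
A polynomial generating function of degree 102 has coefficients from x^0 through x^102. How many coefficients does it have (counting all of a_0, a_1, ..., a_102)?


A polynomial of degree 102 takes the form a_0 + a_1 x + ... + a_102 x^102.
The number of coefficients is 102 + 1 = 103.

103


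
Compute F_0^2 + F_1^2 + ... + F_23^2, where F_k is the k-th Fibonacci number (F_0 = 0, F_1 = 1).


There is a standard identity sum_{k=0}^{N} F_k^2 = F_N * F_{N+1} (proved inductively from the telescoping relation F_k^2 = F_k F_{k+1} - F_{k-1} F_k). Then
sum_{k=0}^{23} F_k^2 = F_23 F_24 - F_0 F_0.
Computing: F_23 = 28657, F_24 = 46368.
Sum = 28657 * 46368 = 1328767776.

1328767776


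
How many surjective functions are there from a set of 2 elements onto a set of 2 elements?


By inclusion-exclusion on which target elements are missed, the number of surjections from an n-set onto a k-set is
surj(n, k) = sum_{j=0}^{k} (-1)^j C(k, j) (k - j)^n.
Equivalently surj(n, k) = k! * S(n, k), where S(n, k) is the Stirling number of the second kind.
For n = 2, k = 2:
S(2, 2) = 1, so
surj = 2! * 1 = 2 * 1 = 2.

2


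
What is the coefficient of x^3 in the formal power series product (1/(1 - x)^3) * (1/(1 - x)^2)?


Combine the factors: (1/(1 - x)^3) * (1/(1 - x)^2) = 1/(1 - x)^5.
Then use 1/(1 - x)^r = sum_{k>=0} C(k + r - 1, r - 1) x^k with r = 5 and k = 3:
C(7, 4) = 35.

35


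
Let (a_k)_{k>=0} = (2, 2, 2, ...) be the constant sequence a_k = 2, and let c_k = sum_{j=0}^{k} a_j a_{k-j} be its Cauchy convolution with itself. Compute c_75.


Since a_j = 2 for all j >= 0, the convolution sum becomes
c_k = sum_{j=0}^{k} 2 * 2 = 4 * (k + 1).
Equivalently, the generating function of (a_k) is 2/(1 - x) and its square is 4/(1 - x)^2 = sum_{k>=0} 4(k + 1) x^k.
For k = 75: 4 * 76 = 304.

304


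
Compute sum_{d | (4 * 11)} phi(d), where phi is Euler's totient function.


First, 4 * 11 = 44. One classical identity is sum_{d | n} phi(d) = n (each k in [1, n] has a unique gcd with n, and among the k's with gcd(k, n) = n/d there are phi(d) of them). So the sum equals 44. We also verify directly:
Divisors of 44: 1, 2, 4, 11, 22, 44.
phi values: 1, 1, 2, 10, 10, 20.
Sum = 44.

44


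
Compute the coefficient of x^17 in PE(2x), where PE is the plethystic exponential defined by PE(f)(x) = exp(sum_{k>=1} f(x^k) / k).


With f(x) = 2x, the exponent is sum_{k>=1} 2 x^k / k = 2 * (-ln(1 - x)). Exponentiating:
PE(2x) = exp(-2 ln(1 - x)) = 1/(1 - x)^2.
By the negative binomial expansion, [x^n] 1/(1 - x)^2 = C(n + 1, 1).
For n = 17: C(18, 1) = 18.

18


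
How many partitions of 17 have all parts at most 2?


Using the generating function (1-x)^(-1)(1-x^2)^(-1),
the coefficient of x^17 counts these restricted partitions.
Result = 9

9


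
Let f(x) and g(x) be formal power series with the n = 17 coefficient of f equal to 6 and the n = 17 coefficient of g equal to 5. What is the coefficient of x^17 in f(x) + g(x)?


Addition of formal power series is termwise.
The coefficient of x^17 in f + g = 6 + 5
= 11

11


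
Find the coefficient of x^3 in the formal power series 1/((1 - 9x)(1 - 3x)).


By partial fractions or Cauchy convolution:
The coefficient equals sum_{k=0}^{3} 9^k * 3^(3-k).
= 1080

1080


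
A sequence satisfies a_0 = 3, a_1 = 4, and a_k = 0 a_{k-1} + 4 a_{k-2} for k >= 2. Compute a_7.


The characteristic equation is t^2 - 0 t - 4 = 0, with roots r_1 = 2 and r_2 = -2 (so c_1 = r_1 + r_2, c_2 = -r_1 r_2 as required).
One can use the closed form a_n = A r_1^n + B r_2^n, but direct iteration is more reliable:
a_0 = 3, a_1 = 4, a_2 = 12, a_3 = 16, a_4 = 48, a_5 = 64, a_6 = 192, a_7 = 256.
So a_7 = 256.

256


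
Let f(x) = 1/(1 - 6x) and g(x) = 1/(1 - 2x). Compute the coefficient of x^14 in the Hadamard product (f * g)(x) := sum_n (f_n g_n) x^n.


f has coefficients f_k = 6^k and g has coefficients g_k = 2^k, so the Hadamard product has coefficient (f*g)_k = 6^k * 2^k = 12^k.
For k = 14: 12^14 = 1283918464548864.

1283918464548864


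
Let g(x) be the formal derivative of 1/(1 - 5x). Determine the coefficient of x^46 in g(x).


Differentiate termwise: d/dx sum_{k>=0} 5^k x^k = sum_{k>=1} k 5^k x^(k-1) = sum_{j>=0} (j+1) 5^(j+1) x^j.
Equivalently, d/dx [1/(1 - 5x)] = 5/(1 - 5x)^2.
For j = 46: 47 * 5^47 = 47 * 710542735760100185871124267578125 = 33395508580724708735942840576171875.

33395508580724708735942840576171875


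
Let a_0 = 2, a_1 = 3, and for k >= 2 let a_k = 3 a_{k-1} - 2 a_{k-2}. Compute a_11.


Iterating the recurrence forward:
a_0 = 2
a_1 = 3
a_2 = 3*3 - 2*2 = 5
a_3 = 3*5 - 2*3 = 9
a_4 = 3*9 - 2*5 = 17
a_5 = 3*17 - 2*9 = 33
a_6 = 3*33 - 2*17 = 65
a_7 = 3*65 - 2*33 = 129
a_8 = 3*129 - 2*65 = 257
a_9 = 3*257 - 2*129 = 513
a_10 = 3*513 - 2*257 = 1025
a_11 = 3*1025 - 2*513 = 2049
So a_11 = 2049.

2049


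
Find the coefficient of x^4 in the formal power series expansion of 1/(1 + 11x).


Write 1/(1 + c x) = 1/(1 - (-c) x) and apply the geometric-series identity
1/(1 - y) = sum_{k>=0} y^k to get 1/(1 + c x) = sum_{k>=0} (-c)^k x^k.
So the coefficient of x^k is (-c)^k = (-1)^k * c^k.
Here c = 11 and k = 4:
(-11)^4 = 1 * 14641 = 14641

14641


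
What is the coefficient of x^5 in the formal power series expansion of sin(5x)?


The Maclaurin series is sin(t) = sum_{k>=0} (-1)^k t^(2k+1) / (2k+1)!, so substituting t = 5x, only odd powers of x are nonzero, with coefficient of x^(2k+1) equal to (-1)^k 5^(2k+1) / (2k+1)!.
Write 5 = 2*2 + 1, giving the coefficient (-1)^2 * 5^5 / 5! = 3125/120 = 625/24.

625/24


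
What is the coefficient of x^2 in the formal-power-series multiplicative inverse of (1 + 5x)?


The inverse is 1/(1 + 5x). Apply the geometric identity 1/(1 - y) = sum_{k>=0} y^k with y = -5x:
1/(1 + 5x) = sum_{k>=0} (-5)^k x^k.
So the coefficient of x^2 is (-5)^2 = 25.

25


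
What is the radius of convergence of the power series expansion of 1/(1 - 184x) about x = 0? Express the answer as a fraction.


Expanding 1/(1 - 184x) = sum_{k>=0} 184^k x^k, the series converges when |184x| < 1, i.e., |x| < 1/184.
So the radius of convergence is 1/184 = 1/184.

1/184


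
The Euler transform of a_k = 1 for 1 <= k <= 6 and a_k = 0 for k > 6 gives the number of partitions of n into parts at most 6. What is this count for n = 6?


Partitions of 6 into parts at most 6:
Using generating function (1-x)^(-1)(1-x^2)^(-1)...(1-x^6)^(-1),
the coefficient of x^6 = 11

11


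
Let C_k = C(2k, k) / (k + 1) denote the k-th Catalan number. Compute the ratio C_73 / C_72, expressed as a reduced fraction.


Using C_k = (2k)! / (k! (k+1)!), the ratio C_{k+1}/C_k simplifies to
C_{k+1}/C_k = [(2k+2)! / ((k+1)! (k+2)!)] * [k! (k+1)! / (2k)!]
 = (2k+2)(2k+1) / ((k+1)(k+2)) = 2(2k+1) / (k+2).
For k = 72: 2(2*72 + 1) / (72 + 2) = 290/74 = 145/37.

145/37


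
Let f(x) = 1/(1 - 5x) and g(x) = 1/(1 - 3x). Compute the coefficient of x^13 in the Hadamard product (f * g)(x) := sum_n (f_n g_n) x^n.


f has coefficients f_k = 5^k and g has coefficients g_k = 3^k, so the Hadamard product has coefficient (f*g)_k = 5^k * 3^k = 15^k.
For k = 13: 15^13 = 1946195068359375.

1946195068359375


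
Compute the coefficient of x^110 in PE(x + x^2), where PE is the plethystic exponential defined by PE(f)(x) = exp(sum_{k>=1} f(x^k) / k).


With f(x) = x + x^2, the exponent is sum_{k>=1} (x^k + x^(2k)) / k = -ln(1 - x) - ln(1 - x^2). Exponentiating:
PE(x + x^2) = 1 / ((1 - x)(1 - x^2)).
This is the generating function for partitions of n into parts of size 1 or 2. The number of 2's can be any j in 0..55, and the rest are 1's, so
[x^110] = floor(110/2) + 1 = 56.

56


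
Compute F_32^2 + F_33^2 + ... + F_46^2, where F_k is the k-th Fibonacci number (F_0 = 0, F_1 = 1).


There is a standard identity sum_{k=0}^{N} F_k^2 = F_N * F_{N+1} (proved inductively from the telescoping relation F_k^2 = F_k F_{k+1} - F_{k-1} F_k). Then
sum_{k=32}^{46} F_k^2 = F_46 F_47 - F_31 F_32.
Computing: F_46 = 1836311903, F_47 = 2971215073, F_31 = 1346269, F_32 = 2178309.
Sum = 1836311903 * 2971215073 - 1346269 * 2178309 = 5456074672333034798.

5456074672333034798


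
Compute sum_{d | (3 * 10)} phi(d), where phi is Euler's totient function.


First, 3 * 10 = 30. One classical identity is sum_{d | n} phi(d) = n (each k in [1, n] has a unique gcd with n, and among the k's with gcd(k, n) = n/d there are phi(d) of them). So the sum equals 30. We also verify directly:
Divisors of 30: 1, 2, 3, 5, 6, 10, 15, 30.
phi values: 1, 1, 2, 4, 2, 4, 8, 8.
Sum = 30.

30


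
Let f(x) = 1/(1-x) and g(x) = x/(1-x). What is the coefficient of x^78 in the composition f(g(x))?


First simplify the composition: f(g(x)) = 1/(1 - x/(1-x)) = (1-x)/((1-x) - x) = (1-x)/(1-2x).
Now extract the coefficient. Write (1-x)/(1-2x) = 1/(1-2x) - x/(1-2x).
The coefficient of x^n in 1/(1-2x) is 2^n, and in x/(1-2x) is 2^(n-1) (for n >= 1).
So the coefficient of x^78 is 2^78 - 2^77 = 302231454903657293676544 - 151115727451828646838272 = 151115727451828646838272.

151115727451828646838272


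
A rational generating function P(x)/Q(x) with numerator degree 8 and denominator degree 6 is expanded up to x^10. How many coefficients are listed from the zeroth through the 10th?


Expanding up to x^10 gives the coefficients for x^0, x^1, ..., x^10.
That is 10 + 1 = 11 coefficients in total.

11


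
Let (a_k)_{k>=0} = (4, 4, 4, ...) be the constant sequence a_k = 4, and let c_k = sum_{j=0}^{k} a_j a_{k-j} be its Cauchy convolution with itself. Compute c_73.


Since a_j = 4 for all j >= 0, the convolution sum becomes
c_k = sum_{j=0}^{k} 4 * 4 = 16 * (k + 1).
Equivalently, the generating function of (a_k) is 4/(1 - x) and its square is 16/(1 - x)^2 = sum_{k>=0} 16(k + 1) x^k.
For k = 73: 16 * 74 = 1184.

1184


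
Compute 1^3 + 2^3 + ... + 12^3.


This power sum has a closed form given by Faulhaber's formula
sum_{k=1}^{m} k^p = (1 / (p + 1)) * sum_{j=0}^{p} C(p + 1, j) B_j m^(p + 1 - j),
but for small m direct computation is fastest:
1 + 8 + 27 + 64 + 125 + 216 + 343 + 512 + 729 + 1000 + 1331 + 1728 = 6084.

6084


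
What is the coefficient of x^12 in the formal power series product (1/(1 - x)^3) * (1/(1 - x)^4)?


Combine the factors: (1/(1 - x)^3) * (1/(1 - x)^4) = 1/(1 - x)^7.
Then use 1/(1 - x)^r = sum_{k>=0} C(k + r - 1, r - 1) x^k with r = 7 and k = 12:
C(18, 6) = 18564.

18564


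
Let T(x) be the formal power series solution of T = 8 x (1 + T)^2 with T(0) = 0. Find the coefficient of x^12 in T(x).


Apply the Lagrange inversion formula: if T = 8 x * phi(T) with phi(t) = (1 + t)^2, then [x^n] T = 8^n * (1/n) [t^(n-1)] phi(t)^n = 8^n * (1/n) [t^(n-1)] (1 + t)^(2n) = 8^n * (1/n) C(2n, n-1).
Using the identity C(2n, n-1) = C(2n, n) * n / (n+1), the unscaled factor equals C(2n, n) / (n+1) = C_n, the n-th Catalan number.
For n = 12: C_12 = C(24, 12) / 13 = 2704156/13 = 208012.
With the 8^12 = 68719476736 factor, the coefficient is 68719476736 * 208012 = 14294475794808832.

14294475794808832


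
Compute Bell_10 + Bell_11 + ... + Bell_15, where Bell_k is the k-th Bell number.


Recall Bell_k counts set partitions of a k-set (with Bell_0 = 1 by convention).
Bell_10 through Bell_15: 115975, 678570, 4213597, 27644437, 190899322, 1382958545
Sum = 115975 + 678570 + 4213597 + 27644437 + 190899322 + 1382958545 = 1606510446.

1606510446


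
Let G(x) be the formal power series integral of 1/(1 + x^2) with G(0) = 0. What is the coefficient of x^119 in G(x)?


1/(1 + x^2) = sum_{j>=0} (-1)^j x^(2j). Integrating termwise with G(0) = 0:
G(x) = sum_{j>=0} (-1)^j x^(2j+1) / (2j+1) = arctan(x).
Only odd powers are nonzero. For x^119 write 119 = 2*59 + 1, giving
(-1)^59 / 119 = -1/119 = -1/119.

-1/119


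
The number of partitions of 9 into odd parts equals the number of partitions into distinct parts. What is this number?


Computing partitions of 9 into odd parts (1, 3, 5, ...):
Using the generating function prod_{k>=0} 1/(1-x^(2k+1)),
the count is 8

8


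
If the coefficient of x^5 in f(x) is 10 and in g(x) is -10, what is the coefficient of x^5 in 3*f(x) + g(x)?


Scalar multiplication scales coefficients: 3 * 10 = 30.
Then add the g coefficient: 30 + -10
= 20

20


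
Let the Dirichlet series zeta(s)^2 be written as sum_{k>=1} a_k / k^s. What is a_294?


The Dirichlet convolution of the constant function 1 with itself gives (1 * 1)(k) = sum_{d | k} 1 = d(k), the number of positive divisors of k.
Since zeta(s) = sum_{k>=1} 1/k^s, we have zeta(s)^2 = sum_{k>=1} d(k)/k^s, so a_k = d(k).
For k = 294: the divisors are 1, 2, 3, 6, 7, 14, 21, 42, 49, 98, 147, 294.
Count = 12.

12


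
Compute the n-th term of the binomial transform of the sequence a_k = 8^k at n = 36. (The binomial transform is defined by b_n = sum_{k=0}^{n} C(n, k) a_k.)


With a_k = 8^k, b_n = sum_{k=0}^{n} C(n, k) 8^k = (1 + 8)^n by the binomial theorem.
For n = 36: (1 + 8)^36 = 9^36 = 22528399544939174411840147874772641.

22528399544939174411840147874772641


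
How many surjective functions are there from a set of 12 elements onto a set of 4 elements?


By inclusion-exclusion on which target elements are missed, the number of surjections from an n-set onto a k-set is
surj(n, k) = sum_{j=0}^{k} (-1)^j C(k, j) (k - j)^n.
Equivalently surj(n, k) = k! * S(n, k), where S(n, k) is the Stirling number of the second kind.
For n = 12, k = 4:
S(12, 4) = 611501, so
surj = 4! * 611501 = 24 * 611501 = 14676024.

14676024


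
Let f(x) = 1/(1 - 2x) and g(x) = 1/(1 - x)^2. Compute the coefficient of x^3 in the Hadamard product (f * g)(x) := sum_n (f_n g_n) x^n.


f has coefficients f_k = 2^k. For g = 1/(1 - x)^2 the coefficient is g_k = C(k + 1, 1) = k + 1. The Hadamard coefficient is (f * g)_k = 2^k * (k + 1).
For k = 3: 2^3 * 4 = 8 * 4 = 32.

32


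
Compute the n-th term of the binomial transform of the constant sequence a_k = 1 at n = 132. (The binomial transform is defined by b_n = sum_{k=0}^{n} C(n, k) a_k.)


With a_k = 1 for all k, b_n = sum_{k=0}^{n} C(n, k) = 2^n by the binomial theorem.
For n = 132: 2^132 = 5444517870735015415413993718908291383296.

5444517870735015415413993718908291383296


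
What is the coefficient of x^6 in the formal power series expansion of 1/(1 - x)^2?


The negative binomial / multiset identity is
1/(1 - x)^r = sum_{k>=0} C(k + r - 1, r - 1) x^k.
Here r = 2 and k = 6, so the coefficient is
C(6 + 1, 1) = C(7, 1)
= 7

7


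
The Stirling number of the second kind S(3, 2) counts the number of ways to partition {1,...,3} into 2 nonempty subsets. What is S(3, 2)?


Using the explicit formula S(n,k) = (1/k!) sum_{j=0}^{k} (-1)^(k-j) C(k,j) j^n:
S(3, 2) = 3
Equivalently, S(n,k) is n! times the coefficient of x^n in the EGF (e^x - 1)^k / k!.

3


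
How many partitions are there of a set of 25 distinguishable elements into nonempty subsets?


Bell_25 can be computed from the Bell triangle or from Dobinski's identity Bell_n = (1/e) * sum_{k>=0} k^n / k!.
Computing Bell_25 = 4638590332229999353.

4638590332229999353


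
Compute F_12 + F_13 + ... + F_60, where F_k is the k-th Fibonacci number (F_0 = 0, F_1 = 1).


Use the identity sum_{k=0}^{N} F_k = F_{N+2} - 1 (which follows from F_{k+2} - F_{k+1} = F_k). Then
sum_{k=12}^{60} F_k = (F_{62} - 1) - (F_{13} - 1) = F_{62} - F_{13}.
Computing: F_{62} = 4052739537881, F_{13} = 233, so
Sum = 4052739537881 - 233 = 4052739537648.

4052739537648


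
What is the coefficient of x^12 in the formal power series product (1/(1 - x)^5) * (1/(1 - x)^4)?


Combine the factors: (1/(1 - x)^5) * (1/(1 - x)^4) = 1/(1 - x)^9.
Then use 1/(1 - x)^r = sum_{k>=0} C(k + r - 1, r - 1) x^k with r = 9 and k = 12:
C(20, 8) = 125970.

125970


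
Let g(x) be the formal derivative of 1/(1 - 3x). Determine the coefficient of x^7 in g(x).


Differentiate termwise: d/dx sum_{k>=0} 3^k x^k = sum_{k>=1} k 3^k x^(k-1) = sum_{j>=0} (j+1) 3^(j+1) x^j.
Equivalently, d/dx [1/(1 - 3x)] = 3/(1 - 3x)^2.
For j = 7: 8 * 3^8 = 8 * 6561 = 52488.

52488


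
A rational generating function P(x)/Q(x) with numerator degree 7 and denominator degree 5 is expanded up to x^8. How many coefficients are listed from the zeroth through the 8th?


Expanding up to x^8 gives the coefficients for x^0, x^1, ..., x^8.
That is 8 + 1 = 9 coefficients in total.

9


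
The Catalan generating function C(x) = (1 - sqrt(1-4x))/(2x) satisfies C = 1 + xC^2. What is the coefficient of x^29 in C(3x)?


Substituting x -> 3x scales the n-th coefficient by 3^n, so [x^29] C(3x) = 3^29 * C_29.
C_29 = C(2*29, 29)/(30) = 30067266499541040/30 = 1002242216651368.
So 3^29 * 1002242216651368 = 68630377364883 * 1002242216651368 = 68784261539800210144137109944.

68784261539800210144137109944


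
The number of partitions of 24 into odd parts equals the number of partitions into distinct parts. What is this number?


Computing partitions of 24 into odd parts (1, 3, 5, ...):
Using the generating function prod_{k>=0} 1/(1-x^(2k+1)),
the count is 122

122


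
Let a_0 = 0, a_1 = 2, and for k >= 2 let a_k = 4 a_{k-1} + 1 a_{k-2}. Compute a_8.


Iterating the recurrence forward:
a_0 = 0
a_1 = 2
a_2 = 4*2 + 1*0 = 8
a_3 = 4*8 + 1*2 = 34
a_4 = 4*34 + 1*8 = 144
a_5 = 4*144 + 1*34 = 610
a_6 = 4*610 + 1*144 = 2584
a_7 = 4*2584 + 1*610 = 10946
a_8 = 4*10946 + 1*2584 = 46368
So a_8 = 46368.

46368


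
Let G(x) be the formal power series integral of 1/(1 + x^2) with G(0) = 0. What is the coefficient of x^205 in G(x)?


1/(1 + x^2) = sum_{j>=0} (-1)^j x^(2j). Integrating termwise with G(0) = 0:
G(x) = sum_{j>=0} (-1)^j x^(2j+1) / (2j+1) = arctan(x).
Only odd powers are nonzero. For x^205 write 205 = 2*102 + 1, giving
(-1)^102 / 205 = 1/205 = 1/205.

1/205


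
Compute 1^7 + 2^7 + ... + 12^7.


This power sum has a closed form given by Faulhaber's formula
sum_{k=1}^{m} k^p = (1 / (p + 1)) * sum_{j=0}^{p} C(p + 1, j) B_j m^(p + 1 - j),
but for small m direct computation is fastest:
1 + 128 + 2187 + 16384 + 78125 + 279936 + 823543 + 2097152 + 4782969 + 10000000 + 19487171 + 35831808 = 73399404.

73399404


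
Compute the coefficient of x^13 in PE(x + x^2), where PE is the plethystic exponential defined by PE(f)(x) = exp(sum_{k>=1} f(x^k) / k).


With f(x) = x + x^2, the exponent is sum_{k>=1} (x^k + x^(2k)) / k = -ln(1 - x) - ln(1 - x^2). Exponentiating:
PE(x + x^2) = 1 / ((1 - x)(1 - x^2)).
This is the generating function for partitions of n into parts of size 1 or 2. The number of 2's can be any j in 0..6, and the rest are 1's, so
[x^13] = floor(13/2) + 1 = 7.

7


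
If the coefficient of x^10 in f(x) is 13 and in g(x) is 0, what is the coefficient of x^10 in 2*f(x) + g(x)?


Scalar multiplication scales coefficients: 2 * 13 = 26.
Then add the g coefficient: 26 + 0
= 26

26


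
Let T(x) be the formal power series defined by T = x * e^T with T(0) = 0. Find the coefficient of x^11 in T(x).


Apply the Lagrange inversion formula: if T = x * phi(T) with phi(t) = e^t, then
[x^n] T = (1/n) [t^(n-1)] phi(t)^n = (1/n) [t^(n-1)] e^(n t) = (1/n) * n^(n-1) / (n-1)! = n^(n-1) / n!.
When c = 1 this is the Cayley count of rooted labeled trees on n vertices, divided by n!.
For n = 11: 11^10 / 11! = 25937424601/39916800 = 2357947691/3628800.

2357947691/3628800


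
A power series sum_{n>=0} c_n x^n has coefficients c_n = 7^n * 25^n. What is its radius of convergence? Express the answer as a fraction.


By the root test (Cauchy-Hadamard), the radius is R = 1 / limsup_n |c_n|^(1/n).
Here |c_n|^(1/n) = (7^n * 25^n)^(1/n) = 7 * 25 = 175 for all n.
So R = 1/175 = 1/175.

1/175


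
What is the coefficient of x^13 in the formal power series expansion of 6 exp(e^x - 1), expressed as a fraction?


exp(e^x - 1) is the exponential generating function for the Bell numbers Bell_k: exp(e^x - 1) = sum_{k>=0} Bell_k x^k / k!.
So the coefficient of x^13 in 6 exp(e^x - 1) is 6 Bell_13 / 13!.
Computing: Bell_13 = 27644437 and 13! = 6227020800, giving
6 * 27644437/6227020800 = 27644437/1037836800.

27644437/1037836800


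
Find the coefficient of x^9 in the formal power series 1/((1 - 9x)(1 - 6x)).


By partial fractions or Cauchy convolution:
The coefficient equals sum_{k=0}^{9} 9^k * 6^(9-k).
= 1142106075

1142106075


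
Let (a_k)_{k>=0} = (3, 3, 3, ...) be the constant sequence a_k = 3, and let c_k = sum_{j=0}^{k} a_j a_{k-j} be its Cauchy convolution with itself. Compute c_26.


Since a_j = 3 for all j >= 0, the convolution sum becomes
c_k = sum_{j=0}^{k} 3 * 3 = 9 * (k + 1).
Equivalently, the generating function of (a_k) is 3/(1 - x) and its square is 9/(1 - x)^2 = sum_{k>=0} 9(k + 1) x^k.
For k = 26: 9 * 27 = 243.

243


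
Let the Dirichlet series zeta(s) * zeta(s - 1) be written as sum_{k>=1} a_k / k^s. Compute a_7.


Convolution gives a_k = sum_{d | k} d * 1 = sum_{d | k} d = sigma(k), the sum of positive divisors of k.
For k = 7, the divisors are 1, 7, so
sigma(7) = 1 + 7 = 8.

8


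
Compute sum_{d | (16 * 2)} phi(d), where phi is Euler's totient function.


First, 16 * 2 = 32. One classical identity is sum_{d | n} phi(d) = n (each k in [1, n] has a unique gcd with n, and among the k's with gcd(k, n) = n/d there are phi(d) of them). So the sum equals 32. We also verify directly:
Divisors of 32: 1, 2, 4, 8, 16, 32.
phi values: 1, 1, 2, 4, 8, 16.
Sum = 32.

32


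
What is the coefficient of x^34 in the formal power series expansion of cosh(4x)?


The Maclaurin series is cosh(t) = sum_{m>=0} t^(2m) / (2m)!, so substituting t = 4x, only even powers of x are nonzero, with coefficient of x^(2m) equal to 4^(2m) / (2m)!.
For x^34 the coefficient is 4^34/34! = 295147905179352825856/295232799039604140847618609643520000000 = 68719476736/68739242628124575327993046875.

68719476736/68739242628124575327993046875


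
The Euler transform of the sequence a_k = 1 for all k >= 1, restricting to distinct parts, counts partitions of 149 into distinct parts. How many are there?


Partitions of 149 into distinct parts can be computed via generating function.
Product (1+x)(1+x^2)(1+x^3)...
The coefficient of x^149 = 18108418

18108418


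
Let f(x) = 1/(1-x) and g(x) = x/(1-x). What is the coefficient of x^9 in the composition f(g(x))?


First simplify the composition: f(g(x)) = 1/(1 - x/(1-x)) = (1-x)/((1-x) - x) = (1-x)/(1-2x).
Now extract the coefficient. Write (1-x)/(1-2x) = 1/(1-2x) - x/(1-2x).
The coefficient of x^n in 1/(1-2x) is 2^n, and in x/(1-2x) is 2^(n-1) (for n >= 1).
So the coefficient of x^9 is 2^9 - 2^8 = 512 - 256 = 256.

256
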